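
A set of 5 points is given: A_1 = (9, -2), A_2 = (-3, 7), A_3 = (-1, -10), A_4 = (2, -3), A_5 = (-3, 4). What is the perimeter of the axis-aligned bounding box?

58

Width = max x − min x = 9 − (-3) = 12.
Height = max y − min y = 7 − (-10) = 17.
Perimeter = 2(12 + 17) = 58.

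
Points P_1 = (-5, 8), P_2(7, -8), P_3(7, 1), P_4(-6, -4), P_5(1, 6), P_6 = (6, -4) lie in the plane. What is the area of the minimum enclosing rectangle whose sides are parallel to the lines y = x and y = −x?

252

In coordinates u = x + y, v = x − y the rectangle is axis-aligned; the map (x,y)→(u,v) scales areas by 2.
u-values: 3, -1, 8, -10, 7, 2; range = 8 − (-10) = 18.
v-values: -13, 15, 6, -2, -5, 10; range = 15 − (-13) = 28.
Area = (18 × 28) / 2 = 252.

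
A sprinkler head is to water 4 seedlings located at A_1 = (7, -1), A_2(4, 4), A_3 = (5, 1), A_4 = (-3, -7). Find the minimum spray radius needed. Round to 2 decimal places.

The minimum enclosing circle of a finite set is fixed by two of the points (as a diameter) or three (as a circumcircle).
The farthest pair is A_2–A_4 with squared distance 170. The circle on this segment as diameter has centre (0.5, -1.5) and r² = 170/4 = 42.5.
Check A_1: distance² to centre = 42.5 ≤ 42.5, so it lies inside.
All remaining points lie in this disk, and no smaller disk contains both endpoints, so this is the minimum enclosing circle.
r = √(42.5) ≈ 6.52.

6.52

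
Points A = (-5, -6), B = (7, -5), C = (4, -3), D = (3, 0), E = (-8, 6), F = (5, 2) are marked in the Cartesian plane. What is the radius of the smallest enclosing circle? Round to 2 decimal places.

By Welzl's lemma the MEC is supported by two points (diametrically opposite) or three points (on a circumcircle).
The farthest pair is B–E with squared distance 346. The circle on this segment as diameter has centre (-0.5, 0.5) and r² = 346/4 = 86.5.
Check A: distance² to centre = 62.5 ≤ 86.5, so it lies inside.
All remaining points lie in this disk, and no smaller disk contains both endpoints, so this is the minimum enclosing circle.
r = √(86.5) ≈ 9.30.

9.30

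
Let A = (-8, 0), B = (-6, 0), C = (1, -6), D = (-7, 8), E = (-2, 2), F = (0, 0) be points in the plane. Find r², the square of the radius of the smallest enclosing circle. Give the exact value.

The farthest pair is C–D with squared distance 260. The circle on this segment as diameter has centre (-3, 1) and r² = 260/4 = 65.
Check A: distance² to centre = 26 ≤ 65, so it lies inside.
All remaining points lie in this disk, and no smaller disk contains both endpoints, so this is the minimum enclosing circle.

65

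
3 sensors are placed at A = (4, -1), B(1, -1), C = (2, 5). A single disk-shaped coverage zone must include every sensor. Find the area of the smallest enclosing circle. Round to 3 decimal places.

Side lengths²: AB² = 9, AC² = 40, BC² = 37.
Since AC² = 40 < 37 + 9 = 46, the triangle is acute, so the smallest enclosing circle is the circumcircle.
Circumcentre = (2.5, 11/6), r² = 185/18.
Area = π·r² = π·185/18 ≈ 32.289.

32.289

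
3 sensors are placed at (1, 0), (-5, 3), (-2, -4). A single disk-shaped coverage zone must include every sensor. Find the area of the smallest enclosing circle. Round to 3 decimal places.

47.059

Call the three points A, B, C in the order given.
Side lengths²: AB² = 45, AC² = 25, BC² = 58.
Since BC² = 58 < 45 + 25 = 70, the triangle is acute, so the smallest enclosing circle is the circumcircle.
Circumcentre = (-63/22, -5/22), r² = 3625/242.
Area = π·r² = π·3625/242 ≈ 47.059.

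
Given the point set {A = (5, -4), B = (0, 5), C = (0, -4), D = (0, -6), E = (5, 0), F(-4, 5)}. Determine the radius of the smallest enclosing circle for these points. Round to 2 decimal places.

A smallest enclosing disk is always determined by at most three of the input points on its boundary.
The minimum enclosing circle is determined by three boundary points: A, D, F.
Their circumcentre is (5/14, 5/14) with r² = 3973/98.
The farthest remaining point B is at distance² 2125/98 ≤ 3973/98.
r = √(3973/98) ≈ 6.37.

6.37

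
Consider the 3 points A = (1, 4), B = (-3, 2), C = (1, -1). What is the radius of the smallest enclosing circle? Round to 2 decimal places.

Side lengths²: AB² = 20, AC² = 25, BC² = 25.
Since BC² = 25 < 25 + 20 = 45, the triangle is acute, so the smallest enclosing circle is the circumcircle.
Circumcentre = (-0.25, 1.5), r² = 7.8125.
r = √(7.8125) ≈ 2.80.

2.80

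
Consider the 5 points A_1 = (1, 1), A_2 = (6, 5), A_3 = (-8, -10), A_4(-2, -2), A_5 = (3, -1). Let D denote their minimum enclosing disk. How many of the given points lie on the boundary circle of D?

A smallest enclosing disk is always determined by at most three of the input points on its boundary.
The farthest pair is A_2–A_3 with squared distance 421. The circle on this segment as diameter has centre (-1, -2.5) and r² = 421/4 = 105.25.
Check A_1: distance² to centre = 16.25 ≤ 105.25, so it lies inside.
All remaining points lie in this disk, and no smaller disk contains both endpoints, so this is the minimum enclosing circle.
The points at distance exactly r from the centre are A_2, A_3 — 2 points.

2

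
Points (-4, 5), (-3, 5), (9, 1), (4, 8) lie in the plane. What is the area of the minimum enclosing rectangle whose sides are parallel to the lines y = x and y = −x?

93.5

In coordinates u = x + y, v = x − y the rectangle is axis-aligned; the map (x,y)→(u,v) scales areas by 2.
u-values: 1, 2, 10, 12; range = 12 − 1 = 11.
v-values: -9, -8, 8, -4; range = 8 − (-9) = 17.
Area = (11 × 17) / 2 = 93.5.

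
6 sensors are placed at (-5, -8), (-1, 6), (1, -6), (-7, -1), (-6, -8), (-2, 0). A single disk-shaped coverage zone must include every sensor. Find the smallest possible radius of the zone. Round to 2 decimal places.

7.43

The farthest pair is (-1, 6)–(-6, -8) with squared distance 221. The circle on this segment as diameter has centre (-3.5, -1) and r² = 221/4 = 55.25.
Check (-5, -8): distance² to centre = 51.25 ≤ 55.25, so it lies inside.
All remaining points lie in this disk, and no smaller disk contains both endpoints, so this is the minimum enclosing circle.
r = √(55.25) ≈ 7.43.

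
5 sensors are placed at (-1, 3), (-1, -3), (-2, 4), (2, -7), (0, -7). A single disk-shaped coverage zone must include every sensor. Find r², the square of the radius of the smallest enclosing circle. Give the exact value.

34.25

The minimum enclosing circle of a finite set is fixed by two of the points (as a diameter) or three (as a circumcircle).
The farthest pair is (-2, 4)–(2, -7) with squared distance 137. The circle on this segment as diameter has centre (0, -1.5) and r² = 137/4 = 34.25.
Check (-1, 3): distance² to centre = 21.25 ≤ 34.25, so it lies inside.
All remaining points lie in this disk, and no smaller disk contains both endpoints, so this is the minimum enclosing circle.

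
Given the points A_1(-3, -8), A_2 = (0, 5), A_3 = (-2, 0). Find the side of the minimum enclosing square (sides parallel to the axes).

13

The bounding box has width 3 and height 13.
An axis-aligned square enclosing the set must have side ≥ max(width, height).
So the minimum side is max(3, 13) = 13.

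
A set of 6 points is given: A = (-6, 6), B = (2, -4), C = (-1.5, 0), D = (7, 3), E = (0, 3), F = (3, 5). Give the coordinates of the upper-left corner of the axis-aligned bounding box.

(-6, 6)

x-range [-6, 7], y-range [-4, 6].
The upper-left corner is (-6, 6).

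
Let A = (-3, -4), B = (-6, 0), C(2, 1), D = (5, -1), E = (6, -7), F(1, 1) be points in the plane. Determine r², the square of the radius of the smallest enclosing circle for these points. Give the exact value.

The minimum enclosing circle of a finite set is fixed by two of the points (as a diameter) or three (as a circumcircle).
The farthest pair is B–E with squared distance 193. The circle on this segment as diameter has centre (0, -3.5) and r² = 193/4 = 48.25.
Check A: distance² to centre = 9.25 ≤ 48.25, so it lies inside.
All remaining points lie in this disk, and no smaller disk contains both endpoints, so this is the minimum enclosing circle.

48.25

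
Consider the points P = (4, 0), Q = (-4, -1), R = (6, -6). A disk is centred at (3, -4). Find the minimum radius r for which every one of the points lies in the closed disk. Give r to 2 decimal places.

The required radius is the distance from (3, -4) to the farthest point.
Squared distances: 17, 58, 13.
Maximum is 58, attained at Q.
r = √58 ≈ 7.62.

7.62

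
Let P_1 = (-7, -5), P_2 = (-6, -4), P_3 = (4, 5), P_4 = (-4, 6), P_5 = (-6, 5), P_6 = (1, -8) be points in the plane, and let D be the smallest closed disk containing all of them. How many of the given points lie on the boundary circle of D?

3

A smallest enclosing disk is always determined by at most three of the input points on its boundary.
The minimum enclosing circle is determined by three boundary points: P_3, P_5, P_6.
Their circumcentre is (-1, -9/13) with r² = 9701/169.
The farthest remaining point P_1 is at distance² 9220/169 ≤ 9701/169.
The points at distance exactly r from the centre are P_3, P_5, P_6 — 3 points.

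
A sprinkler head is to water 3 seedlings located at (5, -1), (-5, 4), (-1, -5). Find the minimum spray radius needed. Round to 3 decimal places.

Call the three points A, B, C in the order given.
Side lengths²: AB² = 125, AC² = 52, BC² = 97.
Since AB² = 125 < 97 + 52 = 149, the triangle is acute, so the smallest enclosing circle is the circumcircle.
Circumcentre = (-3/7, 9/14), r² = 6305/196.
r = √(6305/196) ≈ 5.672.

5.672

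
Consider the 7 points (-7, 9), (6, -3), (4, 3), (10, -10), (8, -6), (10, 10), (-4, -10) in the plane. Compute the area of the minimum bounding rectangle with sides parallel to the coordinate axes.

340

x ranges over [-7, 10], width 17.
y ranges over [-10, 10], height 20.
Area = 17 × 20 = 340.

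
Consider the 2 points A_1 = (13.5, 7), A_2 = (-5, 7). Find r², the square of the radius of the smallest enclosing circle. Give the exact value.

85.5625

The smallest circle enclosing two points has them as diameter endpoints.
Centre = midpoint = (4.25, 7); r² = |A_1A_2|²/4 = 342.25/4 = 85.5625.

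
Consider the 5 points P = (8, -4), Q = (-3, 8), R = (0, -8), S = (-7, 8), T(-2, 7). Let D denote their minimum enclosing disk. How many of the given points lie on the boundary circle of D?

3

A smallest enclosing disk is always determined by at most three of the input points on its boundary.
The minimum enclosing circle is determined by three boundary points: P, R, S.
Their circumcentre is (5/26, 21/13) with r² = 62525/676.
The farthest remaining point Q is at distance² 34445/676 ≤ 62525/676.
The points at distance exactly r from the centre are P, R, S — 3 points.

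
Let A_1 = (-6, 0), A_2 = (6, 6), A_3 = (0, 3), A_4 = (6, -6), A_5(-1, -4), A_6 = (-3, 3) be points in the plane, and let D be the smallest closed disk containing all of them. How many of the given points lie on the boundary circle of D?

3

A smallest enclosing disk is always determined by at most three of the input points on its boundary.
The minimum enclosing circle is determined by three boundary points: A_1, A_2, A_4.
Their circumcentre is (1.5, 0) with r² = 56.25.
The farthest remaining point A_6 is at distance² 29.25 ≤ 56.25.
The points at distance exactly r from the centre are A_1, A_2, A_4 — 3 points.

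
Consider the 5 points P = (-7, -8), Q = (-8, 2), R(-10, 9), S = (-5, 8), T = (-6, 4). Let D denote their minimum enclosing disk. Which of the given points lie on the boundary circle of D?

P, R

By Welzl's lemma the MEC is supported by two points (diametrically opposite) or three points (on a circumcircle).
The farthest pair is P–R with squared distance 298. The circle on this segment as diameter has centre (-8.5, 0.5) and r² = 298/4 = 74.5.
Check Q: distance² to centre = 2.5 ≤ 74.5, so it lies inside.
All remaining points lie in this disk, and no smaller disk contains both endpoints, so this is the minimum enclosing circle.
The points at distance exactly r from the centre are P, R — 2 points.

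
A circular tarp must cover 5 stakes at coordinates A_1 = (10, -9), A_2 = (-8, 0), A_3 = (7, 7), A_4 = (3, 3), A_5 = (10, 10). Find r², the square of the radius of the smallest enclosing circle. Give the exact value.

132.5

A smallest enclosing disk is always determined by at most three of the input points on its boundary.
The minimum enclosing circle is determined by three boundary points: A_1, A_2, A_5.
Their circumcentre is (3.5, 0.5) with r² = 132.5.
The farthest remaining point A_3 is at distance² 54.5 ≤ 132.5.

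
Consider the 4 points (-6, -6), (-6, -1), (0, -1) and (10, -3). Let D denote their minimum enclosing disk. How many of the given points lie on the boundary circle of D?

3

By Welzl's lemma the MEC is supported by two points (diametrically opposite) or three points (on a circumcircle).
The minimum enclosing circle is determined by three boundary points: (-6, -6), (-6, -1), (10, -3).
Their circumcentre is (1.8125, -3.5) with r² = 67.28515625.
The farthest remaining point (0, -1) is at distance² 9.53515625 ≤ 67.28515625.
The points at distance exactly r from the centre are (-6, -6), (-6, -1), (10, -3) — 3 points.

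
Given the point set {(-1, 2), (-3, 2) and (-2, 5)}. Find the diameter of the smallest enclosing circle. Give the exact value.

10/3

Call the three points A, B, C in the order given.
Side lengths²: AB² = 4, AC² = 10, BC² = 10.
Since BC² = 10 < 10 + 4 = 14, the triangle is acute, so the smallest enclosing circle is the circumcircle.
Circumcentre = (-2, 10/3), r² = 25/9.
Diameter = 2r = 2√(25/9) = 10/3.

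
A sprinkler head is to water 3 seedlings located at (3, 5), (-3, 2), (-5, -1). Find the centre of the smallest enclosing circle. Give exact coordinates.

Call the three points A, B, C in the order given.
Side lengths²: AB² = 45, AC² = 100, BC² = 13.
Since AC² = 100 ≥ 45 + 13 = 58, the angle opposite AC is not acute, so the smallest enclosing circle has AC as diameter.
Centre = midpoint of AC = (-1, 2), r² = 100/4 = 25.
Centre = (-1, 2).

(-1, 2)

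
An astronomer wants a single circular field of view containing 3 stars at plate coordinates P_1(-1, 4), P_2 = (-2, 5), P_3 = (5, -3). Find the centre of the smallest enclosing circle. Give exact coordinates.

(1.5, 1)

Side lengths²: P_1P_2² = 2, P_1P_3² = 85, P_2P_3² = 113.
Since P_2P_3² = 113 ≥ 85 + 2 = 87, the angle opposite P_2P_3 is not acute, so the smallest enclosing circle has P_2P_3 as diameter.
Centre = midpoint of P_2P_3 = (1.5, 1), r² = 113/4 = 28.25.
Centre = (1.5, 1).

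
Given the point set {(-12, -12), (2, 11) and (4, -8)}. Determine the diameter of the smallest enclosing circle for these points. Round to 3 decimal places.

26.926

Call the three points A, B, C in the order given.
Side lengths²: AB² = 725, AC² = 272, BC² = 365.
Since AB² = 725 ≥ 365 + 272 = 637, the angle opposite AB is not acute, so the smallest enclosing circle has AB as diameter.
Centre = midpoint of AB = (-5, -0.5), r² = 725/4 = 181.25.
Diameter = 2r = 2√(181.25) ≈ 26.926.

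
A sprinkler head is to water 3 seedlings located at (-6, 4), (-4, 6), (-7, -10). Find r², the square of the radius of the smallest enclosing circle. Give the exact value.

Call the three points A, B, C in the order given.
Side lengths²: AB² = 8, AC² = 197, BC² = 265.
Since BC² = 265 ≥ 197 + 8 = 205, the angle opposite BC is not acute, so the smallest enclosing circle has BC as diameter.
Centre = midpoint of BC = (-5.5, -2), r² = 265/4 = 66.25.

66.25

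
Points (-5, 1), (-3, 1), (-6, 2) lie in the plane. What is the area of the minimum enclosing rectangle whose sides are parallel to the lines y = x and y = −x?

In coordinates u = x + y, v = x − y the rectangle is axis-aligned; the map (x,y)→(u,v) scales areas by 2.
u-values: -4, -2, -4; range = -2 − (-4) = 2.
v-values: -6, -4, -8; range = -4 − (-8) = 4.
Area = (2 × 4) / 2 = 4.

4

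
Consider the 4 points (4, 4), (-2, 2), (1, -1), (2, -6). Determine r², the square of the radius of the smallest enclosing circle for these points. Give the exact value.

The minimum enclosing circle is determined by three boundary points: (4, 4), (-2, 2), (2, -6).
Their circumcentre is (16/7, -6/7) with r² = 1300/49.
The farthest remaining point (1, -1) is at distance² 82/49 ≤ 1300/49.

1300/49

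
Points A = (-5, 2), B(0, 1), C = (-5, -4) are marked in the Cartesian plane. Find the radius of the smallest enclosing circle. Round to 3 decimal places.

Side lengths²: AB² = 26, AC² = 36, BC² = 50.
Since BC² = 50 < 36 + 26 = 62, the triangle is acute, so the smallest enclosing circle is the circumcircle.
Circumcentre = (-3, -1), r² = 13.
r = √13 ≈ 3.606.

3.606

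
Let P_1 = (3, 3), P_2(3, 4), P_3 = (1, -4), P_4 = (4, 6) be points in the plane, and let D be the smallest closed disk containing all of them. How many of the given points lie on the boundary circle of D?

2

By Welzl's lemma the MEC is supported by two points (diametrically opposite) or three points (on a circumcircle).
The farthest pair is P_3–P_4 with squared distance 109. The circle on this segment as diameter has centre (2.5, 1) and r² = 109/4 = 27.25.
Check P_1: distance² to centre = 4.25 ≤ 27.25, so it lies inside.
All remaining points lie in this disk, and no smaller disk contains both endpoints, so this is the minimum enclosing circle.
The points at distance exactly r from the centre are P_3, P_4 — 2 points.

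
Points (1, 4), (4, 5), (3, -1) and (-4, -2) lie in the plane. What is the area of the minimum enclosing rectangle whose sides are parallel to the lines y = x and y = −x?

In coordinates u = x + y, v = x − y the rectangle is axis-aligned; the map (x,y)→(u,v) scales areas by 2.
u-values: 5, 9, 2, -6; range = 9 − (-6) = 15.
v-values: -3, -1, 4, -2; range = 4 − (-3) = 7.
Area = (15 × 7) / 2 = 52.5.

52.5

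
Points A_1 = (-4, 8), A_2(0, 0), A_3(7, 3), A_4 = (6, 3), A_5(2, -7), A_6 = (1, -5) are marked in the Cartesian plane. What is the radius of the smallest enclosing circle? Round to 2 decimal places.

8.08

By Welzl's lemma the MEC is supported by two points (diametrically opposite) or three points (on a circumcircle).
The minimum enclosing circle is determined by three boundary points: A_1, A_3, A_5.
Their circumcentre is (-13/18, 11/18) with r² = 10585/162.
The farthest remaining point A_4 is at distance² 8245/162 ≤ 10585/162.
r = √(10585/162) ≈ 8.08.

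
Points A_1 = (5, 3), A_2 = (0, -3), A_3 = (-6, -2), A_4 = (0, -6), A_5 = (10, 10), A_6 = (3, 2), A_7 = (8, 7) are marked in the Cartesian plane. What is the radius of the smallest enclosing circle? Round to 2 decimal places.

By Welzl's lemma the MEC is supported by two points (diametrically opposite) or three points (on a circumcircle).
The minimum enclosing circle is determined by three boundary points: A_3, A_4, A_5.
Their circumcentre is (37/17, 64/17) with r² = 28925/289.
The farthest remaining point A_2 is at distance² 14594/289 ≤ 28925/289.
r = √(28925/289) ≈ 10.00.

10.00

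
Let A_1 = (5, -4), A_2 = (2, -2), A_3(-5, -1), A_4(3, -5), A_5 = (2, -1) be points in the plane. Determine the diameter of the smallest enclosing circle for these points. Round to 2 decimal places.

10.44

By Welzl's lemma the MEC is supported by two points (diametrically opposite) or three points (on a circumcircle).
The farthest pair is A_1–A_3 with squared distance 109. The circle on this segment as diameter has centre (0, -2.5) and r² = 109/4 = 27.25.
Check A_2: distance² to centre = 4.25 ≤ 27.25, so it lies inside.
All remaining points lie in this disk, and no smaller disk contains both endpoints, so this is the minimum enclosing circle.
Diameter = 2r = 2√(27.25) ≈ 10.44.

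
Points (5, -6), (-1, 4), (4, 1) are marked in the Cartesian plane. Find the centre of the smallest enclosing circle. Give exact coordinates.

(2, -1)

Call the three points A, B, C in the order given.
Side lengths²: AB² = 136, AC² = 50, BC² = 34.
Since AB² = 136 ≥ 50 + 34 = 84, the angle opposite AB is not acute, so the smallest enclosing circle has AB as diameter.
Centre = midpoint of AB = (2, -1), r² = 136/4 = 34.
Centre = (2, -1).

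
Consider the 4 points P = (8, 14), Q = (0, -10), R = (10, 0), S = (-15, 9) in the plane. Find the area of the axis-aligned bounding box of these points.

600

x ranges over [-15, 10], width 25.
y ranges over [-10, 14], height 24.
Area = 25 × 24 = 600.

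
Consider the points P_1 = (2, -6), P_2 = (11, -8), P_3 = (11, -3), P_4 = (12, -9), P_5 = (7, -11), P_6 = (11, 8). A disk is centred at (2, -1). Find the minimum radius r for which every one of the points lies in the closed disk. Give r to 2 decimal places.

12.81

The required radius is the distance from (2, -1) to the farthest point.
Squared distances: 25, 130, 85, 164, 125, 162.
Maximum is 164, attained at P_4.
r = √164 ≈ 12.81.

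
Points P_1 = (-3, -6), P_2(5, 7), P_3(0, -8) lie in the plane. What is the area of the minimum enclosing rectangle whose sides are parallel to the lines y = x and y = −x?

In coordinates u = x + y, v = x − y the rectangle is axis-aligned; the map (x,y)→(u,v) scales areas by 2.
u-values: -9, 12, -8; range = 12 − (-9) = 21.
v-values: 3, -2, 8; range = 8 − (-2) = 10.
Area = (21 × 10) / 2 = 105.

105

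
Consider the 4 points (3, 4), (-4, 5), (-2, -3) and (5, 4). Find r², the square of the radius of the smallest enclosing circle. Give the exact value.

The minimum enclosing circle is determined by three boundary points: (-4, 5), (-2, -3), (5, 4).
Their circumcentre is (0.2, 1.8) with r² = 27.88.
The farthest remaining point (3, 4) is at distance² 12.68 ≤ 27.88.

27.88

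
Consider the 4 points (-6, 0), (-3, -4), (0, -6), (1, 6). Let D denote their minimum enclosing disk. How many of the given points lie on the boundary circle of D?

By Welzl's lemma the MEC is supported by two points (diametrically opposite) or three points (on a circumcircle).
The minimum enclosing circle is determined by three boundary points: (-6, 0), (0, -6), (1, 6).
Their circumcentre is (1/26, 1/26) with r² = 12325/338.
The farthest remaining point (-3, -4) is at distance² 8633/338 ≤ 12325/338.
The points at distance exactly r from the centre are (-6, 0), (0, -6), (1, 6) — 3 points.

3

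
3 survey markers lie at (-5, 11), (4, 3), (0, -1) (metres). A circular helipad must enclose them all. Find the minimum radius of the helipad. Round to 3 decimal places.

6.511

Call the three points A, B, C in the order given.
Side lengths²: AB² = 145, AC² = 169, BC² = 32.
Since AC² = 169 < 145 + 32 = 177, the triangle is acute, so the smallest enclosing circle is the circumcircle.
Circumcentre = (-73/34, 175/34), r² = 24505/578.
r = √(24505/578) ≈ 6.511.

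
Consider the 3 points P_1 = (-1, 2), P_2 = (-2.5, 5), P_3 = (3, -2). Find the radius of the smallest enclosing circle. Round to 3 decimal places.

Side lengths²: P_1P_2² = 11.25, P_1P_3² = 32, P_2P_3² = 79.25.
Since P_2P_3² = 79.25 ≥ 32 + 11.25 = 43.25, the angle opposite P_2P_3 is not acute, so the smallest enclosing circle has P_2P_3 as diameter.
Centre = midpoint of P_2P_3 = (0.25, 1.5), r² = 79.25/4 = 19.8125.
r = √(19.8125) ≈ 4.451.

4.451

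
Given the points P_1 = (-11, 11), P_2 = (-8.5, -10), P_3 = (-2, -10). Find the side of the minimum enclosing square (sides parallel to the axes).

The bounding box has width 9 and height 21.
An axis-aligned square enclosing the set must have side ≥ max(width, height).
So the minimum side is max(9, 21) = 21.

21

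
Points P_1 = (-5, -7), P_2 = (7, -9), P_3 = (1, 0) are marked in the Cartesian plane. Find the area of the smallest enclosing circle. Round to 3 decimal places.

Side lengths²: P_1P_2² = 148, P_1P_3² = 85, P_2P_3² = 117.
Since P_1P_2² = 148 < 117 + 85 = 202, the triangle is acute, so the smallest enclosing circle is the circumcircle.
Circumcentre = (1.28125, -6.3125), r² = 39.9267578125.
Area = π·r² = π·39.9267578125 ≈ 125.434.

125.434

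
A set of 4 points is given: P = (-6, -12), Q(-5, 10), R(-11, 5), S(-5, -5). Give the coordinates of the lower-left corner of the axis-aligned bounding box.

x-range [-11, -5], y-range [-12, 10].
The lower-left corner is (-11, -12).

(-11, -12)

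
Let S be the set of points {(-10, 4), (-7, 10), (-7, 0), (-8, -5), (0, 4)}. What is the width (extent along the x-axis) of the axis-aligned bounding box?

10

max x = 0, min x = -10, so width = 10.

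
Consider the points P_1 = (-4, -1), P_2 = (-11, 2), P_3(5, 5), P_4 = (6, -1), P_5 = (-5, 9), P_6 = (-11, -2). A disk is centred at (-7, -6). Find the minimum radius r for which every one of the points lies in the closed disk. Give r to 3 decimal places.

The required radius is the distance from (-7, -6) to the farthest point.
Squared distances: 34, 80, 265, 194, 229, 32.
Maximum is 265, attained at P_3.
r = √265 ≈ 16.279.

16.279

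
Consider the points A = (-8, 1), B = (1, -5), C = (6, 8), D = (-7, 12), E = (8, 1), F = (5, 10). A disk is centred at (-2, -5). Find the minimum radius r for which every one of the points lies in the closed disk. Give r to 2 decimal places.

17.72

The required radius is the distance from (-2, -5) to the farthest point.
Squared distances: 72, 9, 233, 314, 136, 274.
Maximum is 314, attained at D.
r = √314 ≈ 17.72.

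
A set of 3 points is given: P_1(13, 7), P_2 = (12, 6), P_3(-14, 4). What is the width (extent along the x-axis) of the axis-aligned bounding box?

27

max x = 13, min x = -14, so width = 27.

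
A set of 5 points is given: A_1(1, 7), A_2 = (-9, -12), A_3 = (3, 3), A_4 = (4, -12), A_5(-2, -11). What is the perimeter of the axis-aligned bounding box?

64

Width = max x − min x = 4 − (-9) = 13.
Height = max y − min y = 7 − (-12) = 19.
Perimeter = 2(13 + 19) = 64.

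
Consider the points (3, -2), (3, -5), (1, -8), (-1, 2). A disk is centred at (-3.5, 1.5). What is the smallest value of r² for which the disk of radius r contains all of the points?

110.5

The required radius is the distance from (-3.5, 1.5) to the farthest point.
Squared distances: 54.5, 84.5, 110.5, 6.5.
Maximum is 110.5, attained at (1, -8).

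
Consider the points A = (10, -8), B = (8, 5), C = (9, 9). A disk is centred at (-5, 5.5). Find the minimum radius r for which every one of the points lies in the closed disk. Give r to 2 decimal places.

The required radius is the distance from (-5, 5.5) to the farthest point.
Squared distances: 407.25, 169.25, 208.25.
Maximum is 407.25, attained at A.
r = √(407.25) ≈ 20.18.

20.18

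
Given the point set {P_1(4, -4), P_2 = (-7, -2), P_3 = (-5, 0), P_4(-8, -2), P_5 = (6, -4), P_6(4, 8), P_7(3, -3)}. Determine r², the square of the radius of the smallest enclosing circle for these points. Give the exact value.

The minimum enclosing circle of a finite set is fixed by two of the points (as a diameter) or three (as a circumcircle).
The minimum enclosing circle is determined by three boundary points: P_4, P_5, P_6.
Their circumcentre is (-17/41, 45/41) with r² = 112850/1681.
The farthest remaining point P_2 is at distance² 89029/1681 ≤ 112850/1681.

112850/1681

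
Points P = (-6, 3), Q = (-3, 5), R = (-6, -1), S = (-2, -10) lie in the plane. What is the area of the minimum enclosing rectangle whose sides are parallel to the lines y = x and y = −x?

119

In coordinates u = x + y, v = x − y the rectangle is axis-aligned; the map (x,y)→(u,v) scales areas by 2.
u-values: -3, 2, -7, -12; range = 2 − (-12) = 14.
v-values: -9, -8, -5, 8; range = 8 − (-9) = 17.
Area = (14 × 17) / 2 = 119.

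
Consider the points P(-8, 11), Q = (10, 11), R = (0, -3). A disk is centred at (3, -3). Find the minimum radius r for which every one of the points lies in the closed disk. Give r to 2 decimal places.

The required radius is the distance from (3, -3) to the farthest point.
Squared distances: 317, 245, 9.
Maximum is 317, attained at P.
r = √317 ≈ 17.80.

17.80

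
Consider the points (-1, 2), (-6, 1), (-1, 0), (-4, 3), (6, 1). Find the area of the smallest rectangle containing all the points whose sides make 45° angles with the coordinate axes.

72

In coordinates u = x + y, v = x − y the rectangle is axis-aligned; the map (x,y)→(u,v) scales areas by 2.
u-values: 1, -5, -1, -1, 7; range = 7 − (-5) = 12.
v-values: -3, -7, -1, -7, 5; range = 5 − (-7) = 12.
Area = (12 × 12) / 2 = 72.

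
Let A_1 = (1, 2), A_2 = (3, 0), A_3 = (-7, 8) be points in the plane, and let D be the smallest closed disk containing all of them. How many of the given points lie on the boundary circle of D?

Side lengths²: A_1A_2² = 8, A_1A_3² = 100, A_2A_3² = 164.
Since A_2A_3² = 164 ≥ 100 + 8 = 108, the angle opposite A_2A_3 is not acute, so the smallest enclosing circle has A_2A_3 as diameter.
Centre = midpoint of A_2A_3 = (-2, 4), r² = 164/4 = 41.
The points at distance exactly r from the centre are A_2, A_3 — 2 points.

2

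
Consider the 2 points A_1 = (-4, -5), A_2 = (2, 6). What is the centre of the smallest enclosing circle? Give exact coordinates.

(-1, 0.5)

The smallest circle enclosing two points has them as diameter endpoints.
Centre = midpoint = (-1, 0.5); r² = |A_1A_2|²/4 = 157/4 = 39.25.
Centre = (-1, 0.5).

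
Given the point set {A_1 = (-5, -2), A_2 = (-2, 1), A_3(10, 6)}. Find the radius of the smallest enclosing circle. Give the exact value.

8.5

Side lengths²: A_1A_2² = 18, A_1A_3² = 289, A_2A_3² = 169.
Since A_1A_3² = 289 ≥ 169 + 18 = 187, the angle opposite A_1A_3 is not acute, so the smallest enclosing circle has A_1A_3 as diameter.
Centre = midpoint of A_1A_3 = (2.5, 2), r² = 289/4 = 72.25.
r = √(72.25) = 8.5.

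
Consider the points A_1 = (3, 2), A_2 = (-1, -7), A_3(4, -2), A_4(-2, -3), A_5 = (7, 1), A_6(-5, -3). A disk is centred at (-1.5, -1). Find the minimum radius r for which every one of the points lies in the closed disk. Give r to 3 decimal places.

8.732

The required radius is the distance from (-1.5, -1) to the farthest point.
Squared distances: 29.25, 36.25, 31.25, 4.25, 76.25, 16.25.
Maximum is 76.25, attained at A_5.
r = √(76.25) ≈ 8.732.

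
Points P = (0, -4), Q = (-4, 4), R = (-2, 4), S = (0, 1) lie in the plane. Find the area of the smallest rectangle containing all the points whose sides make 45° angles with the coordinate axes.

In coordinates u = x + y, v = x − y the rectangle is axis-aligned; the map (x,y)→(u,v) scales areas by 2.
u-values: -4, 0, 2, 1; range = 2 − (-4) = 6.
v-values: 4, -8, -6, -1; range = 4 − (-8) = 12.
Area = (6 × 12) / 2 = 36.

36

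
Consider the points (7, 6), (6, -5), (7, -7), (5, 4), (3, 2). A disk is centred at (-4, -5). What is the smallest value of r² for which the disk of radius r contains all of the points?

242

The required radius is the distance from (-4, -5) to the farthest point.
Squared distances: 242, 100, 125, 162, 98.
Maximum is 242, attained at (7, 6).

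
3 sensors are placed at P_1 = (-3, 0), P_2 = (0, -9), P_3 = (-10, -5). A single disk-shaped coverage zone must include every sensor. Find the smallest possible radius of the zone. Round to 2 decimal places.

Side lengths²: P_1P_2² = 90, P_1P_3² = 74, P_2P_3² = 116.
Since P_2P_3² = 116 < 90 + 74 = 164, the triangle is acute, so the smallest enclosing circle is the circumcircle.
Circumcentre = (-57/13, -71/13), r² = 5365/169.
r = √(5365/169) ≈ 5.63.

5.63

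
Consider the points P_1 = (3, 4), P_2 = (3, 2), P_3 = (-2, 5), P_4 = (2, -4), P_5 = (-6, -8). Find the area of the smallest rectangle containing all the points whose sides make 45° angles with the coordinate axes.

136.5

In coordinates u = x + y, v = x − y the rectangle is axis-aligned; the map (x,y)→(u,v) scales areas by 2.
u-values: 7, 5, 3, -2, -14; range = 7 − (-14) = 21.
v-values: -1, 1, -7, 6, 2; range = 6 − (-7) = 13.
Area = (21 × 13) / 2 = 136.5.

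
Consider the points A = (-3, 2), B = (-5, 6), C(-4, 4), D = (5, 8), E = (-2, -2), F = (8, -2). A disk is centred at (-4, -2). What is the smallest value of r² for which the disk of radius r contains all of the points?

The required radius is the distance from (-4, -2) to the farthest point.
Squared distances: 17, 65, 36, 181, 4, 144.
Maximum is 181, attained at D.

181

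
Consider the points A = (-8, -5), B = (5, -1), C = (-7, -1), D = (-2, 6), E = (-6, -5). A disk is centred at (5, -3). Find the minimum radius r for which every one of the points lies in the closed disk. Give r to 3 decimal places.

The required radius is the distance from (5, -3) to the farthest point.
Squared distances: 173, 4, 148, 130, 125.
Maximum is 173, attained at A.
r = √173 ≈ 13.153.

13.153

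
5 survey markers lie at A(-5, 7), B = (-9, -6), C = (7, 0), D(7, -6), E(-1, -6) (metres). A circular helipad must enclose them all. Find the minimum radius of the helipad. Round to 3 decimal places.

By Welzl's lemma the MEC is supported by two points (diametrically opposite) or three points (on a circumcircle).
The minimum enclosing circle is determined by three boundary points: A, B, D.
Their circumcentre is (-1, -35/26) with r² = 57905/676.
The farthest remaining point C is at distance² 44489/676 ≤ 57905/676.
r = √(57905/676) ≈ 9.255.

9.255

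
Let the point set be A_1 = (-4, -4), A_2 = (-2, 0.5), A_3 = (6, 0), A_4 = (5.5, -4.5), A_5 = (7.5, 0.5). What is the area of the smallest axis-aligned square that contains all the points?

The bounding box has width 11.5 and height 5.
An axis-aligned square enclosing the set must have side ≥ max(width, height).
So the minimum side is max(11.5, 5) = 11.5.
Area = 11.5² = 132.25.

132.25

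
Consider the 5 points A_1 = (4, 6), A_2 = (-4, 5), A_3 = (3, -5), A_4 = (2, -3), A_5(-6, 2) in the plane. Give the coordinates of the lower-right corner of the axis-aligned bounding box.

(4, -5)

x-range [-6, 4], y-range [-5, 6].
The lower-right corner is (4, -5).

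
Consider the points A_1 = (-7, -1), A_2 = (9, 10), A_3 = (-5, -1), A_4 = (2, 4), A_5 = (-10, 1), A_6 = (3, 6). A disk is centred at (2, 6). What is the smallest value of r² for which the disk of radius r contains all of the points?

169

The required radius is the distance from (2, 6) to the farthest point.
Squared distances: 130, 65, 98, 4, 169, 1.
Maximum is 169, attained at A_5.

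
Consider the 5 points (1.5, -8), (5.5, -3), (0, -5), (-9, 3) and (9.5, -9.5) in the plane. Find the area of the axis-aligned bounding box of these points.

x ranges over [-9, 9.5], width 18.5.
y ranges over [-9.5, 3], height 12.5.
Area = 18.5 × 12.5 = 231.25.

231.25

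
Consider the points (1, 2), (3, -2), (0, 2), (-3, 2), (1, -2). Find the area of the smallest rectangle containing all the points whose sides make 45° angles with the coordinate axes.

20

In coordinates u = x + y, v = x − y the rectangle is axis-aligned; the map (x,y)→(u,v) scales areas by 2.
u-values: 3, 1, 2, -1, -1; range = 3 − (-1) = 4.
v-values: -1, 5, -2, -5, 3; range = 5 − (-5) = 10.
Area = (4 × 10) / 2 = 20.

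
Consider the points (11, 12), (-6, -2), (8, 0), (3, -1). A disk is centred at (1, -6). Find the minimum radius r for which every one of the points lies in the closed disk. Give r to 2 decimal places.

20.59

The required radius is the distance from (1, -6) to the farthest point.
Squared distances: 424, 65, 85, 29.
Maximum is 424, attained at (11, 12).
r = √424 ≈ 20.59.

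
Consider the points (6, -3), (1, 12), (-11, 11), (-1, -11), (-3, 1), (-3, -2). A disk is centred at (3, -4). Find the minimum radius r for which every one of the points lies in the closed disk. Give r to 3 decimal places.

The required radius is the distance from (3, -4) to the farthest point.
Squared distances: 10, 260, 421, 65, 61, 40.
Maximum is 421, attained at (-11, 11).
r = √421 ≈ 20.518.

20.518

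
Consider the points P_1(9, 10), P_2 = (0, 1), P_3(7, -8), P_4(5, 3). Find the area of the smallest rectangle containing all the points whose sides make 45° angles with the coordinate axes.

160

In coordinates u = x + y, v = x − y the rectangle is axis-aligned; the map (x,y)→(u,v) scales areas by 2.
u-values: 19, 1, -1, 8; range = 19 − (-1) = 20.
v-values: -1, -1, 15, 2; range = 15 − (-1) = 16.
Area = (20 × 16) / 2 = 160.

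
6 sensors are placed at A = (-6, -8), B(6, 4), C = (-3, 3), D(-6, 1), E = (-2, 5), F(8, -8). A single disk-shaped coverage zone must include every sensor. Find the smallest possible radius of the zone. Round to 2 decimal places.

The minimum enclosing circle is determined by three boundary points: A, B, F.
Their circumcentre is (1, -3) with r² = 74.
The farthest remaining point E is at distance² 73 ≤ 74.
r = √74 ≈ 8.60.

8.60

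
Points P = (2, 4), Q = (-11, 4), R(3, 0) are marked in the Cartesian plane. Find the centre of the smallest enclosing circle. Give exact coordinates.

Side lengths²: PQ² = 169, PR² = 17, QR² = 212.
Since QR² = 212 ≥ 169 + 17 = 186, the angle opposite QR is not acute, so the smallest enclosing circle has QR as diameter.
Centre = midpoint of QR = (-4, 2), r² = 212/4 = 53.
Centre = (-4, 2).

(-4, 2)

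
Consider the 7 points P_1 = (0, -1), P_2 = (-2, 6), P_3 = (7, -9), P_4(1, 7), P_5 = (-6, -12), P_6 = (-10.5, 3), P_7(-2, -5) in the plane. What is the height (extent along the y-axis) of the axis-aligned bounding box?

19

max y = 7, min y = -12, so height = 19.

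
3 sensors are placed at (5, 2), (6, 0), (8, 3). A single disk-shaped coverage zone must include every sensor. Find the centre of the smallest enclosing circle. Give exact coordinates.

Call the three points A, B, C in the order given.
Side lengths²: AB² = 5, AC² = 10, BC² = 13.
Since BC² = 13 < 10 + 5 = 15, the triangle is acute, so the smallest enclosing circle is the circumcircle.
Circumcentre = (95/14, 23/14), r² = 325/98.
Centre = (95/14, 23/14).

(95/14, 23/14)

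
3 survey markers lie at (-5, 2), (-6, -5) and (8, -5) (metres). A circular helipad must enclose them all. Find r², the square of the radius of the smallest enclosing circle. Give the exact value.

Call the three points A, B, C in the order given.
Side lengths²: AB² = 50, AC² = 218, BC² = 196.
Since AC² = 218 < 196 + 50 = 246, the triangle is acute, so the smallest enclosing circle is the circumcircle.
Circumcentre = (1, -17/7), r² = 2725/49.

2725/49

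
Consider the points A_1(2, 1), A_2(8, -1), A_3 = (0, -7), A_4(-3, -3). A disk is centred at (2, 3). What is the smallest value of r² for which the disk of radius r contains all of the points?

The required radius is the distance from (2, 3) to the farthest point.
Squared distances: 4, 52, 104, 61.
Maximum is 104, attained at A_3.

104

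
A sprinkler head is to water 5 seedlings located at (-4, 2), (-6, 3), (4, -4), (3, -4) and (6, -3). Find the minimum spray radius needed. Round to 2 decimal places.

6.71

A smallest enclosing disk is always determined by at most three of the input points on its boundary.
The farthest pair is (-6, 3)–(6, -3) with squared distance 180. The circle on this segment as diameter has centre (0, 0) and r² = 180/4 = 45.
Check (-4, 2): distance² to centre = 20 ≤ 45, so it lies inside.
All remaining points lie in this disk, and no smaller disk contains both endpoints, so this is the minimum enclosing circle.
r = √45 ≈ 6.71.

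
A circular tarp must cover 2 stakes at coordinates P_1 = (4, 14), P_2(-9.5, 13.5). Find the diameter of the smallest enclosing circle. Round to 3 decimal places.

The smallest circle enclosing two points has them as diameter endpoints.
Centre = midpoint = (-2.75, 13.75); r² = |P_1P_2|²/4 = 182.5/4 = 45.625.
Diameter = 2r = 2√(45.625) ≈ 13.509.

13.509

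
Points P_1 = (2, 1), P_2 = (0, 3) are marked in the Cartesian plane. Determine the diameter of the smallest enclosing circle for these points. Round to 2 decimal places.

2.83

The smallest circle enclosing two points has them as diameter endpoints.
Centre = midpoint = (1, 2); r² = |P_1P_2|²/4 = 8/4 = 2.
Diameter = 2r = 2√2 ≈ 2.83.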